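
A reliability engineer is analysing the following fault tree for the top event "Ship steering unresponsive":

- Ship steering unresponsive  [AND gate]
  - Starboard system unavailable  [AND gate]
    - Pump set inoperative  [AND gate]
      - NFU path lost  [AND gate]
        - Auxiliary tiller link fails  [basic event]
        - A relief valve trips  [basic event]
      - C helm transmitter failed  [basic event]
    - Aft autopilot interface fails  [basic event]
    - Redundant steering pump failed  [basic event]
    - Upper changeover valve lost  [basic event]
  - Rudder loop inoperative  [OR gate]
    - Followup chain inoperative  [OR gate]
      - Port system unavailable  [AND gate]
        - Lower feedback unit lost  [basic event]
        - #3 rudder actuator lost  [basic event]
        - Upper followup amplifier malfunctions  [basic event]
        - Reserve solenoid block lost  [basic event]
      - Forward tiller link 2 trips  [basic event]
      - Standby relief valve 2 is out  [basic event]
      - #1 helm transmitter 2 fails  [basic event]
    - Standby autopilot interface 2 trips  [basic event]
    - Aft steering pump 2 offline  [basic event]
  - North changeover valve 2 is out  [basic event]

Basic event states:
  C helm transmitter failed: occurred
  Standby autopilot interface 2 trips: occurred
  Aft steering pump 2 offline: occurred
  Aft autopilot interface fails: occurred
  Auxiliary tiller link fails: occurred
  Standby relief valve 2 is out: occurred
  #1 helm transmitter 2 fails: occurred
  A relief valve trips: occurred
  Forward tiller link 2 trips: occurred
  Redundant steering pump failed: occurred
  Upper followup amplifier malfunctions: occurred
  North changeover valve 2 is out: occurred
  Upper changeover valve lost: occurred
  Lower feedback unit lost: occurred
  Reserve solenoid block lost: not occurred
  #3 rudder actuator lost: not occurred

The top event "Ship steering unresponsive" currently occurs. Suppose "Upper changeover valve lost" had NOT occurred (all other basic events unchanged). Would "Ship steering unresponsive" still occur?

Counterfactual: set "Upper changeover valve lost" to not occurred.
NFU path lost [AND]: Auxiliary tiller link fails=occurs, A relief valve trips=occurs → all inputs occur → occurs.
Pump set inoperative [AND]: NFU path lost=occurs, C helm transmitter failed=occurs → all inputs occur → occurs.
Starboard system unavailable [AND]: Pump set inoperative=occurs, Aft autopilot interface fails=occurs, Redundant steering pump failed=occurs, Upper changeover valve lost=not → not all inputs occur → does not occur.
Port system unavailable [AND]: Lower feedback unit lost=occurs, #3 rudder actuator lost=not, Upper followup amplifier malfunctions=occurs, Reserve solenoid block lost=not → not all inputs occur → does not occur.
Followup chain inoperative [OR]: Port system unavailable=not, Forward tiller link 2 trips=occurs, Standby relief valve 2 is out=occurs, #1 helm transmitter 2 fails=occurs → at least one input occurs → occurs.
Rudder loop inoperative [OR]: Followup chain inoperative=occurs, Standby autopilot interface 2 trips=occurs, Aft steering pump 2 offline=occurs → at least one input occurs → occurs.
Ship steering unresponsive [AND]: Starboard system unavailable=not, Rudder loop inoperative=occurs, North changeover valve 2 is out=occurs → not all inputs occur → does not occur.

No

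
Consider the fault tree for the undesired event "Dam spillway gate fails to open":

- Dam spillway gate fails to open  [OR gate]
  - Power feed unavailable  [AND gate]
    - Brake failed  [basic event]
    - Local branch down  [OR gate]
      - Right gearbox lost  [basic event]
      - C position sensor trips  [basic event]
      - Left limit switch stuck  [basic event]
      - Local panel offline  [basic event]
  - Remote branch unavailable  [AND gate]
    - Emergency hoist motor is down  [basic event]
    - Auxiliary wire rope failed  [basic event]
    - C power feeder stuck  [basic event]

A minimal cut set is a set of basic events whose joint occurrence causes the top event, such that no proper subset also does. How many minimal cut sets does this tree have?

Local branch down [OR]: union of children's cut sets → 4 cut set(s).
Power feed unavailable [AND]: one cut set from each child combined → 1 × 4 = 4 cut set(s).
Remote branch unavailable [AND]: one cut set from each child combined → 1 × 1 × 1 = 1 cut set(s).
Dam spillway gate fails to open [OR]: union of children's cut sets → 5 cut set(s).
Minimal cut sets: {Brake failed, Right gearbox lost}; {Brake failed, C position sensor trips}; {Brake failed, Left limit switch stuck}; {Brake failed, Local panel offline}; {Auxiliary wire rope failed, C power feeder stuck, Emergency hoist motor is down}.

5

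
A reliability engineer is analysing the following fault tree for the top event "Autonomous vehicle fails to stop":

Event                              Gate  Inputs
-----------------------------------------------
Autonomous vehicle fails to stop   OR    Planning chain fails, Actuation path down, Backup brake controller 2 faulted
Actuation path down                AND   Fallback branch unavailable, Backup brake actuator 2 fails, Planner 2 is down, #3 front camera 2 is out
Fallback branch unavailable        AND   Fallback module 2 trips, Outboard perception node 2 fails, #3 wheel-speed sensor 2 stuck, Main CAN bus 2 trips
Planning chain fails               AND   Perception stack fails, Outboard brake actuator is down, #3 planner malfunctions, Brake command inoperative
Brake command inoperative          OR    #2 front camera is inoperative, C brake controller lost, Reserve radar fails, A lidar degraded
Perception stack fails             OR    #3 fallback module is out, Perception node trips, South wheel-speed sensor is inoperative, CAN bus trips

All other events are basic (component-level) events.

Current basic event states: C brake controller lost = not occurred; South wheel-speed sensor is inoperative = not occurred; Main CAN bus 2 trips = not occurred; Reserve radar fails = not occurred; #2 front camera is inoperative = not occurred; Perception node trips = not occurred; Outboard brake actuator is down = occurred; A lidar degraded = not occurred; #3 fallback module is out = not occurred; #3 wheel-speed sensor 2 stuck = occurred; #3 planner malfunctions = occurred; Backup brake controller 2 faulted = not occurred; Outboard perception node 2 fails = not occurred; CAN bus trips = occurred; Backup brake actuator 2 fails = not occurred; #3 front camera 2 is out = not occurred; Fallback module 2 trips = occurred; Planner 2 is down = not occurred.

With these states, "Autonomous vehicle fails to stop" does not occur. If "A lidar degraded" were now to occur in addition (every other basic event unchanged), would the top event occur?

Yes

Counterfactual: set "A lidar degraded" to occurred.
Perception stack fails [OR]: #3 fallback module is out=not, Perception node trips=not, South wheel-speed sensor is inoperative=not, CAN bus trips=occurs → at least one input occurs → occurs.
Brake command inoperative [OR]: #2 front camera is inoperative=not, C brake controller lost=not, Reserve radar fails=not, A lidar degraded=occurs → at least one input occurs → occurs.
Planning chain fails [AND]: Perception stack fails=occurs, Outboard brake actuator is down=occurs, #3 planner malfunctions=occurs, Brake command inoperative=occurs → all inputs occur → occurs.
Fallback branch unavailable [AND]: Fallback module 2 trips=occurs, Outboard perception node 2 fails=not, #3 wheel-speed sensor 2 stuck=occurs, Main CAN bus 2 trips=not → not all inputs occur → does not occur.
Actuation path down [AND]: Fallback branch unavailable=not, Backup brake actuator 2 fails=not, Planner 2 is down=not, #3 front camera 2 is out=not → not all inputs occur → does not occur.
Autonomous vehicle fails to stop [OR]: Planning chain fails=occurs, Actuation path down=not, Backup brake controller 2 faulted=not → at least one input occurs → occurs.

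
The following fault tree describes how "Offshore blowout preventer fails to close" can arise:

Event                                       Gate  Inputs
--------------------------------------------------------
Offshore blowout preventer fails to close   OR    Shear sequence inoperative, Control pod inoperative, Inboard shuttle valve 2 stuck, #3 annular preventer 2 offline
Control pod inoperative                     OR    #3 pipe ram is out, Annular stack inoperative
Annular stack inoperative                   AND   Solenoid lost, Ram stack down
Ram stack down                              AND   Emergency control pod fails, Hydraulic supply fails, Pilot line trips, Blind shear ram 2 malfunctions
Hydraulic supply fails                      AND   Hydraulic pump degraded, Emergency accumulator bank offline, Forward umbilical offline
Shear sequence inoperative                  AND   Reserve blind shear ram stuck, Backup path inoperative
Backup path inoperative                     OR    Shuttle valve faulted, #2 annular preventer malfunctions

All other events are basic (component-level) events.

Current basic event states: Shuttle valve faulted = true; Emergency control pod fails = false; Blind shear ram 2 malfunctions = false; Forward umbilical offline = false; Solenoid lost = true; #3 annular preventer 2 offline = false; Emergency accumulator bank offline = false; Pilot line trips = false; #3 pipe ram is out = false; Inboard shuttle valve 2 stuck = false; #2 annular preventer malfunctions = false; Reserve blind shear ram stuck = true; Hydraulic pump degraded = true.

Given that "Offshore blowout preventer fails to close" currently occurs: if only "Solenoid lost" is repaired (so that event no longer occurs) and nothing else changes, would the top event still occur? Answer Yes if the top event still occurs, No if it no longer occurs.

Yes

Counterfactual: set "Solenoid lost" to not occurred.
Backup path inoperative [OR]: Shuttle valve faulted=occurs, #2 annular preventer malfunctions=not → at least one input occurs → occurs.
Shear sequence inoperative [AND]: Reserve blind shear ram stuck=occurs, Backup path inoperative=occurs → all inputs occur → occurs.
Hydraulic supply fails [AND]: Hydraulic pump degraded=occurs, Emergency accumulator bank offline=not, Forward umbilical offline=not → not all inputs occur → does not occur.
Ram stack down [AND]: Emergency control pod fails=not, Hydraulic supply fails=not, Pilot line trips=not, Blind shear ram 2 malfunctions=not → not all inputs occur → does not occur.
Annular stack inoperative [AND]: Solenoid lost=not, Ram stack down=not → not all inputs occur → does not occur.
Control pod inoperative [OR]: #3 pipe ram is out=not, Annular stack inoperative=not → no input occurs → does not occur.
Offshore blowout preventer fails to close [OR]: Shear sequence inoperative=occurs, Control pod inoperative=not, Inboard shuttle valve 2 stuck=not, #3 annular preventer 2 offline=not → at least one input occurs → occurs.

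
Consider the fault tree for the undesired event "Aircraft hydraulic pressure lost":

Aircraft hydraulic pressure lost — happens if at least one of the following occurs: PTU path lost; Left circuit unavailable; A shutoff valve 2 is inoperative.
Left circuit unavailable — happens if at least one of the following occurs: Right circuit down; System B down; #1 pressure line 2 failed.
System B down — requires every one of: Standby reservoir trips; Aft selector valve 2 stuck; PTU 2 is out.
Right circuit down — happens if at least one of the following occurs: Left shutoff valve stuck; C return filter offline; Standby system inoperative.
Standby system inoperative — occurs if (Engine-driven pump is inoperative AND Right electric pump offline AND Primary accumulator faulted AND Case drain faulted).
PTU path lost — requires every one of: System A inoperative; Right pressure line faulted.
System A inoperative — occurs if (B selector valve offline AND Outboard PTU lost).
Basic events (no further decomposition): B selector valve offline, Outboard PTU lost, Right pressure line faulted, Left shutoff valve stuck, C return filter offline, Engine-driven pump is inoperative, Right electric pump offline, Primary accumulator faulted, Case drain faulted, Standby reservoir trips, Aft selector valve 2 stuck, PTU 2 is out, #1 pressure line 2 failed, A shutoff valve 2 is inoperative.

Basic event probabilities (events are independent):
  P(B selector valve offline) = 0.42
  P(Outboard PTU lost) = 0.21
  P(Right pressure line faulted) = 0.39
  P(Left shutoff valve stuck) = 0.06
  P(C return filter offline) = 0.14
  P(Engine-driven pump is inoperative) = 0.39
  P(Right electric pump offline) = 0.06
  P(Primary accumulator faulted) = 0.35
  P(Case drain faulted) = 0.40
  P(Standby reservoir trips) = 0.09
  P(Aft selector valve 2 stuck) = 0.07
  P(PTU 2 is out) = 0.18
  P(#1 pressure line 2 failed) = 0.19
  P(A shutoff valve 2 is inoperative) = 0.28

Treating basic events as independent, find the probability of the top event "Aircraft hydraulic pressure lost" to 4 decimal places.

P(System A inoperative) [AND] = 0.42 × 0.21 = 0.088200
P(PTU path lost) [AND] = 0.088200 × 0.39 = 0.034398
P(Standby system inoperative) [AND] = 0.39 × 0.06 × 0.35 × 0.40 = 0.003276
P(Right circuit down) [OR] = 1 − (1−0.06) × (1−0.14) × (1−0.003276) = 0.194248
P(System B down) [AND] = 0.09 × 0.07 × 0.18 = 0.001134
P(Left circuit unavailable) [OR] = 1 − (1−0.194248) × (1−0.001134) × (1−0.19) = 0.348081
P(Aircraft hydraulic pressure lost) [OR] = 1 − (1−0.034398) × (1−0.348081) × (1−0.28) = 0.546764
Rounded to 4 decimal places: P(Aircraft hydraulic pressure lost) ≈ 0.5468.

0.5468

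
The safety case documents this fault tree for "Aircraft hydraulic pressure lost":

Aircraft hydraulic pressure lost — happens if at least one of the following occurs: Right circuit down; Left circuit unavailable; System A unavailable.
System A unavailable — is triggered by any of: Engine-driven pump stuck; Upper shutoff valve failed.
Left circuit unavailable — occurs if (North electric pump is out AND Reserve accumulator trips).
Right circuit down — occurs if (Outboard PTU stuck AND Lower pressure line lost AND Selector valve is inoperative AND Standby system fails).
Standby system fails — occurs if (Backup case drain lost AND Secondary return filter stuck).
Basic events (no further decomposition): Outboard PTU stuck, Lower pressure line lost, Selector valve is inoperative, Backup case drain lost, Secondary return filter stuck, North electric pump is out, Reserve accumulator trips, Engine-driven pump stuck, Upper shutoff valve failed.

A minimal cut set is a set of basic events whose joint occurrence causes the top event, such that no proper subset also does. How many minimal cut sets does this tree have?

Standby system fails [AND]: one cut set from each child combined → 1 × 1 = 1 cut set(s).
Right circuit down [AND]: one cut set from each child combined → 1 × 1 × 1 × 1 = 1 cut set(s).
Left circuit unavailable [AND]: one cut set from each child combined → 1 × 1 = 1 cut set(s).
System A unavailable [OR]: union of children's cut sets → 2 cut set(s).
Aircraft hydraulic pressure lost [OR]: union of children's cut sets → 4 cut set(s).
Minimal cut sets: {Backup case drain lost, Lower pressure line lost, Outboard PTU stuck, Secondary return filter stuck, Selector valve is inoperative}; {North electric pump is out, Reserve accumulator trips}; {Engine-driven pump stuck}; {Upper shutoff valve failed}.

4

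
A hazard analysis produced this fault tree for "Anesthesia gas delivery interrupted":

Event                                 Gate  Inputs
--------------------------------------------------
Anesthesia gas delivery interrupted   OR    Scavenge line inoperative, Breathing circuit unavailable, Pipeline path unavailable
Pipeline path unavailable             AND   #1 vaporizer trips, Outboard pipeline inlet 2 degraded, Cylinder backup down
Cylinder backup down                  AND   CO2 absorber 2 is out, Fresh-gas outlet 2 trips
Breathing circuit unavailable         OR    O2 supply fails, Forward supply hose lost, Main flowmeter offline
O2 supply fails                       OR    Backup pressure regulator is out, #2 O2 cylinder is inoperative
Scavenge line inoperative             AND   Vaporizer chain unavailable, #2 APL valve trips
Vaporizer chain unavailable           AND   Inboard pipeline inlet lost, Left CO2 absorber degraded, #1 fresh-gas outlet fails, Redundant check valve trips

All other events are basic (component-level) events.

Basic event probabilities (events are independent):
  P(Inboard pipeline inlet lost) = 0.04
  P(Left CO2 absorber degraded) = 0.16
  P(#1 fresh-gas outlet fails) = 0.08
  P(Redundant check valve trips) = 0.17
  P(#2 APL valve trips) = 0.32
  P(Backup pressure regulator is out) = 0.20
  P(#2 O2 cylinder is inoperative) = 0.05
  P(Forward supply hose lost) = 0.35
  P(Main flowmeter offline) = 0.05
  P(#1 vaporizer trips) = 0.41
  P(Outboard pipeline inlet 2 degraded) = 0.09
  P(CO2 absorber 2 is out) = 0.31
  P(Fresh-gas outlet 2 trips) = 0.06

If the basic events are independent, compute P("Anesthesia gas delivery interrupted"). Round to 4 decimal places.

0.5310

P(Vaporizer chain unavailable) [AND] = 0.04 × 0.16 × 0.08 × 0.17 = 0.000087
P(Scavenge line inoperative) [AND] = 0.000087 × 0.32 = 0.000028
P(O2 supply fails) [OR] = 1 − (1−0.20) × (1−0.05) = 0.240000
P(Breathing circuit unavailable) [OR] = 1 − (1−0.240000) × (1−0.35) × (1−0.05) = 0.530700
P(Cylinder backup down) [AND] = 0.31 × 0.06 = 0.018600
P(Pipeline path unavailable) [AND] = 0.41 × 0.09 × 0.018600 = 0.000686
P(Anesthesia gas delivery interrupted) [OR] = 1 − (1−0.000028) × (1−0.530700) × (1−0.000686) = 0.531035
Rounded to 4 decimal places: P(Anesthesia gas delivery interrupted) ≈ 0.5310.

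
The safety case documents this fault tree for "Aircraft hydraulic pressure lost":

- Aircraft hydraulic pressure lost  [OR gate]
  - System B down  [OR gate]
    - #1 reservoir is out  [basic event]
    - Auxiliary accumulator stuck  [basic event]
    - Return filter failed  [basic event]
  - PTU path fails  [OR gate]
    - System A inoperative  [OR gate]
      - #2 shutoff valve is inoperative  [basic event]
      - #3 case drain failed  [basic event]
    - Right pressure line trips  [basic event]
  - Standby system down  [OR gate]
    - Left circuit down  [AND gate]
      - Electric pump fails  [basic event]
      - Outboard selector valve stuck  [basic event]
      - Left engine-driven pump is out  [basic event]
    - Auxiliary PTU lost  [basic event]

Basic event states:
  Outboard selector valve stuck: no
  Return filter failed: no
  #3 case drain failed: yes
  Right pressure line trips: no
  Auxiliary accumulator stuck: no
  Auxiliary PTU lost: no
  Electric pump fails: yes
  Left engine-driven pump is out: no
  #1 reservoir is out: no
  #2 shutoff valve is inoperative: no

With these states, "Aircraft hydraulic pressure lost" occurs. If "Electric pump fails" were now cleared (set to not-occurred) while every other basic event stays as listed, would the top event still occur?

Counterfactual: set "Electric pump fails" to not occurred.
System B down [OR]: #1 reservoir is out=not, Auxiliary accumulator stuck=not, Return filter failed=not → no input occurs → does not occur.
System A inoperative [OR]: #2 shutoff valve is inoperative=not, #3 case drain failed=occurs → at least one input occurs → occurs.
PTU path fails [OR]: System A inoperative=occurs, Right pressure line trips=not → at least one input occurs → occurs.
Left circuit down [AND]: Electric pump fails=not, Outboard selector valve stuck=not, Left engine-driven pump is out=not → not all inputs occur → does not occur.
Standby system down [OR]: Left circuit down=not, Auxiliary PTU lost=not → no input occurs → does not occur.
Aircraft hydraulic pressure lost [OR]: System B down=not, PTU path fails=occurs, Standby system down=not → at least one input occurs → occurs.

Yes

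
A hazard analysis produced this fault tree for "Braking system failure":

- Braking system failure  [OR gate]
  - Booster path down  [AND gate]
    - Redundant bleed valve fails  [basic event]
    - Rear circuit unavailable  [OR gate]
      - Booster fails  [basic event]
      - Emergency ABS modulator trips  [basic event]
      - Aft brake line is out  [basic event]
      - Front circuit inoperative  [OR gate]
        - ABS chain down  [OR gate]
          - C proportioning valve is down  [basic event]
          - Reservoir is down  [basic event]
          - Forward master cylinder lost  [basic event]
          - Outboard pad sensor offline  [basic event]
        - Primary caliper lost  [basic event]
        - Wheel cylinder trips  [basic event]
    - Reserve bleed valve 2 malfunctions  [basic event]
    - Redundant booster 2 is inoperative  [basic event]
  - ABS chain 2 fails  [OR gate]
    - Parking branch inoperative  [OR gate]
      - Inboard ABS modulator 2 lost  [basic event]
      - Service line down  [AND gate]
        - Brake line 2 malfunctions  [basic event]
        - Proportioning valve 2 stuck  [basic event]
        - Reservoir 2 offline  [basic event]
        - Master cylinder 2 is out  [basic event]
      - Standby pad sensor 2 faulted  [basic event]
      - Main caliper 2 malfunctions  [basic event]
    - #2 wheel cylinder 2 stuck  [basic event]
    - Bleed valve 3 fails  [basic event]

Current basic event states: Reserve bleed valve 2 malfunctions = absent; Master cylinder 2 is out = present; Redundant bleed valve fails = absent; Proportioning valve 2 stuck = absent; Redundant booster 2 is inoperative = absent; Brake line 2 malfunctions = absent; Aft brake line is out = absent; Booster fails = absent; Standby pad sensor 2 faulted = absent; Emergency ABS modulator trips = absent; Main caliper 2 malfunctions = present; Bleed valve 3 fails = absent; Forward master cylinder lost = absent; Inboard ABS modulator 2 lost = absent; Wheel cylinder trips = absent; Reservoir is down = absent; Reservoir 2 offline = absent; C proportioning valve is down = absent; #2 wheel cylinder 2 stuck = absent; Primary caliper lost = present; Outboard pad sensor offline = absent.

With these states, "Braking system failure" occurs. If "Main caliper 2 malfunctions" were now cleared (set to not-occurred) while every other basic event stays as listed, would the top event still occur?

No

Counterfactual: set "Main caliper 2 malfunctions" to not occurred.
ABS chain down [OR]: C proportioning valve is down=not, Reservoir is down=not, Forward master cylinder lost=not, Outboard pad sensor offline=not → no input occurs → does not occur.
Front circuit inoperative [OR]: ABS chain down=not, Primary caliper lost=occurs, Wheel cylinder trips=not → at least one input occurs → occurs.
Rear circuit unavailable [OR]: Booster fails=not, Emergency ABS modulator trips=not, Aft brake line is out=not, Front circuit inoperative=occurs → at least one input occurs → occurs.
Booster path down [AND]: Redundant bleed valve fails=not, Rear circuit unavailable=occurs, Reserve bleed valve 2 malfunctions=not, Redundant booster 2 is inoperative=not → not all inputs occur → does not occur.
Service line down [AND]: Brake line 2 malfunctions=not, Proportioning valve 2 stuck=not, Reservoir 2 offline=not, Master cylinder 2 is out=occurs → not all inputs occur → does not occur.
Parking branch inoperative [OR]: Inboard ABS modulator 2 lost=not, Service line down=not, Standby pad sensor 2 faulted=not, Main caliper 2 malfunctions=not → no input occurs → does not occur.
ABS chain 2 fails [OR]: Parking branch inoperative=not, #2 wheel cylinder 2 stuck=not, Bleed valve 3 fails=not → no input occurs → does not occur.
Braking system failure [OR]: Booster path down=not, ABS chain 2 fails=not → no input occurs → does not occur.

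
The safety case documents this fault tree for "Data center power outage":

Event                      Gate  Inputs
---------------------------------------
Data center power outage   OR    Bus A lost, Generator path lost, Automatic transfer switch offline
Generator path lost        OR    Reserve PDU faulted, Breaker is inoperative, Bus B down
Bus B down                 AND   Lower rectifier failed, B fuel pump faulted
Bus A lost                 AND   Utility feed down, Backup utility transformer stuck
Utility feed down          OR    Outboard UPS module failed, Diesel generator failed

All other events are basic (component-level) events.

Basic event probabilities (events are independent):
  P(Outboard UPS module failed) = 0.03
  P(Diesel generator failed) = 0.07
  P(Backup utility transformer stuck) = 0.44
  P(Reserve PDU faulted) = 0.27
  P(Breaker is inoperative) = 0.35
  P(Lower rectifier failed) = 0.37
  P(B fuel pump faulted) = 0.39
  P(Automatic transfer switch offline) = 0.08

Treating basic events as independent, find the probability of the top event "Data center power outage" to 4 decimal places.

P(Utility feed down) [OR] = 1 − (1−0.03) × (1−0.07) = 0.097900
P(Bus A lost) [AND] = 0.097900 × 0.44 = 0.043076
P(Bus B down) [AND] = 0.37 × 0.39 = 0.144300
P(Generator path lost) [OR] = 1 − (1−0.27) × (1−0.35) × (1−0.144300) = 0.593970
P(Data center power outage) [OR] = 1 − (1−0.043076) × (1−0.593970) × (1−0.08) = 0.642543
Rounded to 4 decimal places: P(Data center power outage) ≈ 0.6425.

0.6425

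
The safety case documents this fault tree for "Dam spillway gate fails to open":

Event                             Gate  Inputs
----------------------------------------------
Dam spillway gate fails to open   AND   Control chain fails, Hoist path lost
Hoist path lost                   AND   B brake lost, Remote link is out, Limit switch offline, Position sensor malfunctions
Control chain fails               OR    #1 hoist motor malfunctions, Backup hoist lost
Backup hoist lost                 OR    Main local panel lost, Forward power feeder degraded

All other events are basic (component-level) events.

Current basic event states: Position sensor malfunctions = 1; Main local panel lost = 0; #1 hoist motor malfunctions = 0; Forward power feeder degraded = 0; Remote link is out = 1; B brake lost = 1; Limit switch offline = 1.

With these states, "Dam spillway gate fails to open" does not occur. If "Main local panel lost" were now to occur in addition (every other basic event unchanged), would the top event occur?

Counterfactual: set "Main local panel lost" to occurred.
Backup hoist lost [OR]: Main local panel lost=occurs, Forward power feeder degraded=not → at least one input occurs → occurs.
Control chain fails [OR]: #1 hoist motor malfunctions=not, Backup hoist lost=occurs → at least one input occurs → occurs.
Hoist path lost [AND]: B brake lost=occurs, Remote link is out=occurs, Limit switch offline=occurs, Position sensor malfunctions=occurs → all inputs occur → occurs.
Dam spillway gate fails to open [AND]: Control chain fails=occurs, Hoist path lost=occurs → all inputs occur → occurs.

Yes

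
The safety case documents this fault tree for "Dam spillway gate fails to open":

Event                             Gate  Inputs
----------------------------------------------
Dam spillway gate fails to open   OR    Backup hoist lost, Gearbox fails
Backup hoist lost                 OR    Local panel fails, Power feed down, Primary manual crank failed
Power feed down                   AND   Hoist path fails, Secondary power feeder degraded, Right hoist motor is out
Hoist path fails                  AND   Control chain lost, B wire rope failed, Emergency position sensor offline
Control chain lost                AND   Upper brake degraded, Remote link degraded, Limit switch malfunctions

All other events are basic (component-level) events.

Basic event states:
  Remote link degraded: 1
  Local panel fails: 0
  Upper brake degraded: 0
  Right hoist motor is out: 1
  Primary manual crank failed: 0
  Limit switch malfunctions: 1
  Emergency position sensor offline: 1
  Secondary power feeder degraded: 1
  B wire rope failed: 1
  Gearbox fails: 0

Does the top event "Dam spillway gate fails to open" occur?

Control chain lost [AND]: Upper brake degraded=not, Remote link degraded=occurs, Limit switch malfunctions=occurs → not all inputs occur → does not occur.
Hoist path fails [AND]: Control chain lost=not, B wire rope failed=occurs, Emergency position sensor offline=occurs → not all inputs occur → does not occur.
Power feed down [AND]: Hoist path fails=not, Secondary power feeder degraded=occurs, Right hoist motor is out=occurs → not all inputs occur → does not occur.
Backup hoist lost [OR]: Local panel fails=not, Power feed down=not, Primary manual crank failed=not → no input occurs → does not occur.
Dam spillway gate fails to open [OR]: Backup hoist lost=not, Gearbox fails=not → no input occurs → does not occur.

No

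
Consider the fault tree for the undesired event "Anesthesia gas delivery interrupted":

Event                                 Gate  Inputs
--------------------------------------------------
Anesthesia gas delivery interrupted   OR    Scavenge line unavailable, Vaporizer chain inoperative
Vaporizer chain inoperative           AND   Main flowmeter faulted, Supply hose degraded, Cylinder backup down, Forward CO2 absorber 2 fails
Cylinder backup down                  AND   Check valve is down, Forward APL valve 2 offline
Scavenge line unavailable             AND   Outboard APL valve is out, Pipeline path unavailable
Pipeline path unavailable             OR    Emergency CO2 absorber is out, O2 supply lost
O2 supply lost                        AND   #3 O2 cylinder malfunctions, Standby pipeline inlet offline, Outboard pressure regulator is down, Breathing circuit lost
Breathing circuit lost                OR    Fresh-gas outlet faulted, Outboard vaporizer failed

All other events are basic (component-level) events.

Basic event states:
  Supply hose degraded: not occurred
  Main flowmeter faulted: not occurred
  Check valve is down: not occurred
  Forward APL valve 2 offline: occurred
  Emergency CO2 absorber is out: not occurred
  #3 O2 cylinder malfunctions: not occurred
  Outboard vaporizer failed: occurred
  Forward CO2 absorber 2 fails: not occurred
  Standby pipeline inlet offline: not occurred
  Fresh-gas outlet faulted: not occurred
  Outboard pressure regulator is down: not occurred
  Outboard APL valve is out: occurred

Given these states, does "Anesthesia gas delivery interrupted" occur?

No

Breathing circuit lost [OR]: Fresh-gas outlet faulted=not, Outboard vaporizer failed=occurs → at least one input occurs → occurs.
O2 supply lost [AND]: #3 O2 cylinder malfunctions=not, Standby pipeline inlet offline=not, Outboard pressure regulator is down=not, Breathing circuit lost=occurs → not all inputs occur → does not occur.
Pipeline path unavailable [OR]: Emergency CO2 absorber is out=not, O2 supply lost=not → no input occurs → does not occur.
Scavenge line unavailable [AND]: Outboard APL valve is out=occurs, Pipeline path unavailable=not → not all inputs occur → does not occur.
Cylinder backup down [AND]: Check valve is down=not, Forward APL valve 2 offline=occurs → not all inputs occur → does not occur.
Vaporizer chain inoperative [AND]: Main flowmeter faulted=not, Supply hose degraded=not, Cylinder backup down=not, Forward CO2 absorber 2 fails=not → not all inputs occur → does not occur.
Anesthesia gas delivery interrupted [OR]: Scavenge line unavailable=not, Vaporizer chain inoperative=not → no input occurs → does not occur.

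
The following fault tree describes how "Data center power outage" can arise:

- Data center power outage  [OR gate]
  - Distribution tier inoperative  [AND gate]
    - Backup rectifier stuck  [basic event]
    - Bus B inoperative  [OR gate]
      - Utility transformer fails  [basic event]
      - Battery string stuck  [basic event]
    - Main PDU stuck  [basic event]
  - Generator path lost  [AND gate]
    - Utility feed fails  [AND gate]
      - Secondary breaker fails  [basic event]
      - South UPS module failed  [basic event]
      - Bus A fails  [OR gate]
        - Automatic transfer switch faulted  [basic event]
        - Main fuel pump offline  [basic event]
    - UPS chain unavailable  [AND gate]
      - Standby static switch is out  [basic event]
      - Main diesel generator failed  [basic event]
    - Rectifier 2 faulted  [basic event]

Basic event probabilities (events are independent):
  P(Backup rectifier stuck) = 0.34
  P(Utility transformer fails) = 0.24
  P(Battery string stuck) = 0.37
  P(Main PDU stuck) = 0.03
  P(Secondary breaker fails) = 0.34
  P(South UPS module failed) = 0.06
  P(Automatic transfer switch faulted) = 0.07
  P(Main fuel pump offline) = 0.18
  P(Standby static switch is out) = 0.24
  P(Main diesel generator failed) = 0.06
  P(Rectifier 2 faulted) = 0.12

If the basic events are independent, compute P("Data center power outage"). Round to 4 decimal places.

P(Bus B inoperative) [OR] = 1 − (1−0.24) × (1−0.37) = 0.521200
P(Distribution tier inoperative) [AND] = 0.34 × 0.521200 × 0.03 = 0.005316
P(Bus A fails) [OR] = 1 − (1−0.07) × (1−0.18) = 0.237400
P(Utility feed fails) [AND] = 0.34 × 0.06 × 0.237400 = 0.004843
P(UPS chain unavailable) [AND] = 0.24 × 0.06 = 0.014400
P(Generator path lost) [AND] = 0.004843 × 0.014400 × 0.12 = 0.000008
P(Data center power outage) [OR] = 1 − (1−0.005316) × (1−0.000008) = 0.005324
Rounded to 4 decimal places: P(Data center power outage) ≈ 0.0053.

0.0053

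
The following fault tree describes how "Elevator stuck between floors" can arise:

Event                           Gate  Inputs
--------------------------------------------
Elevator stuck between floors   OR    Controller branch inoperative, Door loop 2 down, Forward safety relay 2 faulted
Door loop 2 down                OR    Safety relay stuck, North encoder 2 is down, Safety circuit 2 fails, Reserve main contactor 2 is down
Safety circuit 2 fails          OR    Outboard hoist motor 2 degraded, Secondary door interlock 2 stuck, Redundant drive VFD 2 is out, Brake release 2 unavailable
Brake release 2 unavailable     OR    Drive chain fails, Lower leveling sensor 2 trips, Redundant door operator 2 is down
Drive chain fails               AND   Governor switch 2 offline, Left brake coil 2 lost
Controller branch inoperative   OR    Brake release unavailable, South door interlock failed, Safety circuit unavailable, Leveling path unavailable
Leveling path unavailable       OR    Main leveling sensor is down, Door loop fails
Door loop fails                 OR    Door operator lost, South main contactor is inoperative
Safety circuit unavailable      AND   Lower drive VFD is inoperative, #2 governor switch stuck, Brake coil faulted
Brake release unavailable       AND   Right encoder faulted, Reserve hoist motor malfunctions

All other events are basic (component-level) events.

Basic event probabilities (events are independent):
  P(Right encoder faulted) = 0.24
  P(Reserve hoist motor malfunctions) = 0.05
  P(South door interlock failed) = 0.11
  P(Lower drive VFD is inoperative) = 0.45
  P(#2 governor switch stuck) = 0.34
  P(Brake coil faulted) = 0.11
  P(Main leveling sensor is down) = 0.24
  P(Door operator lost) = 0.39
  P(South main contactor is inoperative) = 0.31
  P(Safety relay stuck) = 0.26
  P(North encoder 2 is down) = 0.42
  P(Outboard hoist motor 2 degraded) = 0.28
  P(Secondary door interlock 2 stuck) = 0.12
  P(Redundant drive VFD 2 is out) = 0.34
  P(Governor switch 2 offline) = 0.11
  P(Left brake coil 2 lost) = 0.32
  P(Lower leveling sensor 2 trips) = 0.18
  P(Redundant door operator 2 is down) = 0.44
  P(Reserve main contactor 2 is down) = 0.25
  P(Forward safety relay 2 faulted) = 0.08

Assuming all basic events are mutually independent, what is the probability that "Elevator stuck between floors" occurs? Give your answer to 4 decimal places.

P(Brake release unavailable) [AND] = 0.24 × 0.05 = 0.012000
P(Safety circuit unavailable) [AND] = 0.45 × 0.34 × 0.11 = 0.016830
P(Door loop fails) [OR] = 1 − (1−0.39) × (1−0.31) = 0.579100
P(Leveling path unavailable) [OR] = 1 − (1−0.24) × (1−0.579100) = 0.680116
P(Controller branch inoperative) [OR] = 1 − (1−0.012000) × (1−0.11) × (1−0.016830) × (1−0.680116) = 0.723454
P(Drive chain fails) [AND] = 0.11 × 0.32 = 0.035200
P(Brake release 2 unavailable) [OR] = 1 − (1−0.035200) × (1−0.18) × (1−0.44) = 0.556964
P(Safety circuit 2 fails) [OR] = 1 − (1−0.28) × (1−0.12) × (1−0.34) × (1−0.556964) = 0.814733
P(Door loop 2 down) [OR] = 1 − (1−0.26) × (1−0.42) × (1−0.814733) × (1−0.25) = 0.940363
P(Elevator stuck between floors) [OR] = 1 − (1−0.723454) × (1−0.940363) × (1−0.08) = 0.984827
Rounded to 4 decimal places: P(Elevator stuck between floors) ≈ 0.9848.

0.9848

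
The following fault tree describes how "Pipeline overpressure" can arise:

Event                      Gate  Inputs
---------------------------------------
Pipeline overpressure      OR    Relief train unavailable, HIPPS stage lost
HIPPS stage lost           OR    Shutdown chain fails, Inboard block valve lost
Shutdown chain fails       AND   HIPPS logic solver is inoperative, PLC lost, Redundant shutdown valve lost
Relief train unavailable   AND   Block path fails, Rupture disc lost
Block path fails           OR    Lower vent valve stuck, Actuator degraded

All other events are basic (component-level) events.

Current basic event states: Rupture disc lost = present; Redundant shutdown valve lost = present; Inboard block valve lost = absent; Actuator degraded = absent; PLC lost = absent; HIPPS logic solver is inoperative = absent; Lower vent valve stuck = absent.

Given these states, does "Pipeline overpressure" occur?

No

Block path fails [OR]: Lower vent valve stuck=not, Actuator degraded=not → no input occurs → does not occur.
Relief train unavailable [AND]: Block path fails=not, Rupture disc lost=occurs → not all inputs occur → does not occur.
Shutdown chain fails [AND]: HIPPS logic solver is inoperative=not, PLC lost=not, Redundant shutdown valve lost=occurs → not all inputs occur → does not occur.
HIPPS stage lost [OR]: Shutdown chain fails=not, Inboard block valve lost=not → no input occurs → does not occur.
Pipeline overpressure [OR]: Relief train unavailable=not, HIPPS stage lost=not → no input occurs → does not occur.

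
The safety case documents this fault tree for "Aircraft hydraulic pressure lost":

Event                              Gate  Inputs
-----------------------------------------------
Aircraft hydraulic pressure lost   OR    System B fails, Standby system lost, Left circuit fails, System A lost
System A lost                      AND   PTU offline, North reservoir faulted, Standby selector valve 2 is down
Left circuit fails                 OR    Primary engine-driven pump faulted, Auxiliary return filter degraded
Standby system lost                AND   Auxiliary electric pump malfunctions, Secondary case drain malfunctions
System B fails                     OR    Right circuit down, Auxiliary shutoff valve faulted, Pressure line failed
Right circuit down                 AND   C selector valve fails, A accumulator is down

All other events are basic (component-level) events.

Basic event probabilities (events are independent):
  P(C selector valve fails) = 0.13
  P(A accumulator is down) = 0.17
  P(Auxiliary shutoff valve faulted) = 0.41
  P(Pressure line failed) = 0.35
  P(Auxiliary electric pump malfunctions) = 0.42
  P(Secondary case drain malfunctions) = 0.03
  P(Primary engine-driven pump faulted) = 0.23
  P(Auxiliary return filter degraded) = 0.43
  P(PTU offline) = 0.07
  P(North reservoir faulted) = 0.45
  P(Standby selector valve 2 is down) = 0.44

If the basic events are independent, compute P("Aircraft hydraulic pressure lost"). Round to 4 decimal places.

P(Right circuit down) [AND] = 0.13 × 0.17 = 0.022100
P(System B fails) [OR] = 1 − (1−0.022100) × (1−0.41) × (1−0.35) = 0.624975
P(Standby system lost) [AND] = 0.42 × 0.03 = 0.012600
P(Left circuit fails) [OR] = 1 − (1−0.23) × (1−0.43) = 0.561100
P(System A lost) [AND] = 0.07 × 0.45 × 0.44 = 0.013860
P(Aircraft hydraulic pressure lost) [OR] = 1 − (1−0.624975) × (1−0.012600) × (1−0.561100) × (1−0.013860) = 0.839728
Rounded to 4 decimal places: P(Aircraft hydraulic pressure lost) ≈ 0.8397.

0.8397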